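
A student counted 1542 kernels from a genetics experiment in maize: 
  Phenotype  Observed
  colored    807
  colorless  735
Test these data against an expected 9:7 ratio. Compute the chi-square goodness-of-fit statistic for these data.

Expected counts for N = 1542 under a 9:7 ratio (total parts = 16):
  colored: 1542 × 9/16 = 867.375
  colorless: 1542 × 7/16 = 674.625
χ² = Σ (O − E)² / E
  colored: (807 − 867.375)² / 867.375 = 4.2025
  colorless: (735 − 674.625)² / 674.625 = 5.4032
χ² = 4.2025 + 5.4032 = 9.6057 ≈ 9.606

9.606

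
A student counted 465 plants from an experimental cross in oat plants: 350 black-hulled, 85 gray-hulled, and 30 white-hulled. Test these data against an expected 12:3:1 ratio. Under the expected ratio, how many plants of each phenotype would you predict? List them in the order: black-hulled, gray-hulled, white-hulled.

348.75, 87.1875, 29.0625

Expected counts for N = 465 under a 12:3:1 ratio (total parts = 16):
  black-hulled: 465 × 12/16 = 348.75
  gray-hulled: 465 × 3/16 = 87.1875
  white-hulled: 465 × 1/16 = 29.0625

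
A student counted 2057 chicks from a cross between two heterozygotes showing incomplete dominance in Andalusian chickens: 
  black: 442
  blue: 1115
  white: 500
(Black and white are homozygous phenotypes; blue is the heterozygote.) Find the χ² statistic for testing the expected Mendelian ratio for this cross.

With incomplete dominance, a heterozygote × heterozygote cross gives a 1:2:1 phenotypic ratio.
The 1:2:1 ratio has 4 parts, so with N = 2057 the expected counts are:
  black: 2057 × 1/4 = 514.25
  blue: 2057 × 2/4 = 1028.5
  white: 2057 × 1/4 = 514.25
χ² = Σ (O − E)² / E
  black: (442 − 514.25)² / 514.25 = 10.1508
  blue: (1115 − 1028.5)² / 1028.5 = 7.2749
  white: (500 − 514.25)² / 514.25 = 0.3949
χ² = 10.1508 + 7.2749 + 0.3949 = 17.8206 ≈ 17.821

17.821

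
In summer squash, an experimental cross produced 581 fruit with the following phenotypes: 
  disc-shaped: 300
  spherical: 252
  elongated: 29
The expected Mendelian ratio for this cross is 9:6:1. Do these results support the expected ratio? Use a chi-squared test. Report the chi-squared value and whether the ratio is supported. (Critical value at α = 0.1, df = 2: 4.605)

9.017; not consistent

The 9:6:1 ratio has 16 parts, so with N = 581 the expected counts are:
  disc-shaped: 581 × 9/16 = 326.8125
  spherical: 581 × 6/16 = 217.875
  elongated: 581 × 1/16 = 36.3125
χ² = Σ (O − E)² / E
  disc-shaped: (300 − 326.8125)² / 326.8125 = 2.1998
  spherical: (252 − 217.875)² / 217.875 = 5.3449
  elongated: (29 − 36.3125)² / 36.3125 = 1.4726
χ² = 2.1998 + 5.3449 + 1.4726 = 9.0173 ≈ 9.017
Degrees of freedom = 3 − 1 = 2; critical value at α = 0.1 is 4.605.
Since 9.017 > 4.605, we reject the null hypothesis — the data do not fit the 9:6:1 ratio.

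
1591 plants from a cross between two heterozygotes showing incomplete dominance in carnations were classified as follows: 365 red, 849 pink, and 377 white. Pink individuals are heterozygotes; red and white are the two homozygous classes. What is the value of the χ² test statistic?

7.377

With incomplete dominance, a heterozygote × heterozygote cross gives a 1:2:1 phenotypic ratio.
The 1:2:1 ratio has 4 parts, so with N = 1591 the expected counts are:
  red: 1591 × 1/4 = 397.75
  pink: 1591 × 2/4 = 795.5
  white: 1591 × 1/4 = 397.75
χ² = Σ (O − E)² / E
  red: (365 − 397.75)² / 397.75 = 2.6966
  pink: (849 − 795.5)² / 795.5 = 3.5981
  white: (377 − 397.75)² / 397.75 = 1.0825
χ² = 2.6966 + 3.5981 + 1.0825 = 7.3772 ≈ 7.377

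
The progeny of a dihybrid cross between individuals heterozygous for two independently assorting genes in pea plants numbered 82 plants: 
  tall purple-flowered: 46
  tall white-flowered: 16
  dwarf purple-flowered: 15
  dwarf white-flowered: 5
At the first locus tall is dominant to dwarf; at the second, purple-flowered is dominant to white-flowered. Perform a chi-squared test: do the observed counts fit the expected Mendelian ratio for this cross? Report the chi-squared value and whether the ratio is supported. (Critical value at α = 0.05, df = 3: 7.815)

0.038; consistent

A dihybrid F₂ with independent assortment and complete dominance at both loci gives a 9:3:3:1 phenotypic ratio.
The 9:3:3:1 ratio has 16 parts, so with N = 82 the expected counts are:
  tall purple-flowered: 82 × 9/16 = 46.125
  tall white-flowered: 82 × 3/16 = 15.375
  dwarf purple-flowered: 82 × 3/16 = 15.375
  dwarf white-flowered: 82 × 1/16 = 5.125
χ² = Σ (O − E)² / E
  tall purple-flowered: (46 − 46.125)² / 46.125 = 0.0003
  tall white-flowered: (16 − 15.375)² / 15.375 = 0.0254
  dwarf purple-flowered: (15 − 15.375)² / 15.375 = 0.0091
  dwarf white-flowered: (5 − 5.125)² / 5.125 = 0.0030
χ² = 0.0003 + 0.0254 + 0.0091 + 0.0030 = 0.0378 ≈ 0.038
Degrees of freedom = 4 − 1 = 3; critical value at α = 0.05 is 7.815.
Since 0.038 < 7.815, we fail to reject the null hypothesis — the data are consistent with the 9:3:3:1 ratio.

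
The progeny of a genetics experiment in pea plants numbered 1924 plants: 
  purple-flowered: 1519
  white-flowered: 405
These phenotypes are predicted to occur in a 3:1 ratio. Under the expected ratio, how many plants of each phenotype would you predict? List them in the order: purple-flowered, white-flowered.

1443, 481

Total ratio parts = 4. Expected numbers out of 1924:
  purple-flowered: 1924 × 3/4 = 1443
  white-flowered: 1924 × 1/4 = 481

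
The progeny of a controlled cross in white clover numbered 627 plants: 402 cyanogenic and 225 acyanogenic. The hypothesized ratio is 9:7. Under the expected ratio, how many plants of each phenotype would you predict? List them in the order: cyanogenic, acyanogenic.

352.6875, 274.3125

Expected counts for N = 627 under a 9:7 ratio (total parts = 16):
  cyanogenic: 627 × 9/16 = 352.6875
  acyanogenic: 627 × 7/16 = 274.3125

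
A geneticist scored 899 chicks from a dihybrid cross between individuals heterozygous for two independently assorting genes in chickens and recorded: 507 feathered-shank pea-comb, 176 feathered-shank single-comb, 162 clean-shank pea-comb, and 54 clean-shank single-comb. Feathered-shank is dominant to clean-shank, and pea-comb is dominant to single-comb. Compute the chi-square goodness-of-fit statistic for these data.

A dihybrid F₂ with independent assortment and complete dominance at both loci gives a 9:3:3:1 phenotypic ratio.
The 9:3:3:1 ratio has 16 parts, so with N = 899 the expected counts are:
  feathered-shank pea-comb: 899 × 9/16 = 505.6875
  feathered-shank single-comb: 899 × 3/16 = 168.5625
  clean-shank pea-comb: 899 × 3/16 = 168.5625
  clean-shank single-comb: 899 × 1/16 = 56.1875
χ² = Σ (O − E)² / E
  feathered-shank pea-comb: (507 − 505.6875)² / 505.6875 = 0.0034
  feathered-shank single-comb: (176 − 168.5625)² / 168.5625 = 0.3282
  clean-shank pea-comb: (162 − 168.5625)² / 168.5625 = 0.2555
  clean-shank single-comb: (54 − 56.1875)² / 56.1875 = 0.0852
χ² = 0.0034 + 0.3282 + 0.2555 + 0.0852 = 0.6723 ≈ 0.672

0.672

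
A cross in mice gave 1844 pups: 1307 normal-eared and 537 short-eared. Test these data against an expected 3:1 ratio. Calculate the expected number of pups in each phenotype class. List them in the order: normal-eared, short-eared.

1383, 461

Under the 3:1 hypothesis (Σ ratio = 4, N = 1844):
  normal-eared: 1844 × 3/4 = 1383
  short-eared: 1844 × 1/4 = 461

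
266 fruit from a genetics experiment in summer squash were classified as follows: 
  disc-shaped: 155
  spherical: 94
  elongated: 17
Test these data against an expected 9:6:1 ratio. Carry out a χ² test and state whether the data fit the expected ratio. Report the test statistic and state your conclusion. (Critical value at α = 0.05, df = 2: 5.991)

0.533; consistent

Expected counts for N = 266 under a 9:6:1 ratio (total parts = 16):
  disc-shaped: 266 × 9/16 = 149.625
  spherical: 266 × 6/16 = 99.75
  elongated: 266 × 1/16 = 16.625
χ² = Σ (O − E)² / E
  disc-shaped: (155 − 149.625)² / 149.625 = 0.1931
  spherical: (94 − 99.75)² / 99.75 = 0.3315
  elongated: (17 − 16.625)² / 16.625 = 0.0085
χ² = 0.1931 + 0.3315 + 0.0085 = 0.5331 ≈ 0.533
Degrees of freedom = 3 − 1 = 2; critical value at α = 0.05 is 5.991.
Since 0.533 < 5.991, we fail to reject the null hypothesis — the data are consistent with the 9:6:1 ratio.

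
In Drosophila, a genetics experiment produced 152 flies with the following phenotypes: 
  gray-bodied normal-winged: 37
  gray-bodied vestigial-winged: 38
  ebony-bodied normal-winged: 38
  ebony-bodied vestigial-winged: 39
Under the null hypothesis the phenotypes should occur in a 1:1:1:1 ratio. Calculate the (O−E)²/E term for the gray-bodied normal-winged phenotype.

0.026

The 1:1:1:1 ratio has 4 parts, so with N = 152 the expected counts are:
  gray-bodied normal-winged: 152 × 1/4 = 38
  gray-bodied vestigial-winged: 152 × 1/4 = 38
  ebony-bodied normal-winged: 152 × 1/4 = 38
  ebony-bodied vestigial-winged: 152 × 1/4 = 38
Contribution of gray-bodied normal-winged: (37 − 38)² / 38 = 0.0263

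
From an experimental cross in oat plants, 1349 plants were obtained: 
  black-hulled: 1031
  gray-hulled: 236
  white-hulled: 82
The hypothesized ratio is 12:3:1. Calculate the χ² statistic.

Total ratio parts = 16. Expected numbers out of 1349:
  black-hulled: 1349 × 12/16 = 1011.75
  gray-hulled: 1349 × 3/16 = 252.9375
  white-hulled: 1349 × 1/16 = 84.3125
χ² = Σ (O − E)² / E
  black-hulled: (1031 − 1011.75)² / 1011.75 = 0.3663
  gray-hulled: (236 − 252.9375)² / 252.9375 = 1.1342
  white-hulled: (82 − 84.3125)² / 84.3125 = 0.0634
χ² = 0.3663 + 1.1342 + 0.0634 = 1.5639 ≈ 1.564

1.564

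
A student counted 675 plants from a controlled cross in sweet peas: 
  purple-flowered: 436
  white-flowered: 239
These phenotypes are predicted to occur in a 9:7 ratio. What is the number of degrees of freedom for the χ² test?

A goodness-of-fit test with 2 phenotype classes has df = 2 − 1 = 1.

1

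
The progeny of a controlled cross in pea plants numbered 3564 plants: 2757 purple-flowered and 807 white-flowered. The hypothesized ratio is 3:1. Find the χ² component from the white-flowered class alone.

Total ratio parts = 4. Expected numbers out of 3564:
  purple-flowered: 3564 × 3/4 = 2673
  white-flowered: 3564 × 1/4 = 891
Contribution of white-flowered: (807 − 891)² / 891 = 7.9192

7.919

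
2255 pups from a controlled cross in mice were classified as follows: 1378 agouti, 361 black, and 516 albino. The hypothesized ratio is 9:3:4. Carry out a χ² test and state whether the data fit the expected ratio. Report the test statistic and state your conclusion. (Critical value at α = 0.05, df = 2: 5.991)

Under the 9:3:4 hypothesis (Σ ratio = 16, N = 2255):
  agouti: 2255 × 9/16 = 1268.4375
  black: 2255 × 3/16 = 422.8125
  albino: 2255 × 4/16 = 563.75
χ² = Σ (O − E)² / E
  agouti: (1378 − 1268.4375)² / 1268.4375 = 9.4636
  black: (361 − 422.8125)² / 422.8125 = 9.0366
  albino: (516 − 563.75)² / 563.75 = 4.0445
χ² = 9.4636 + 9.0366 + 4.0445 = 22.5447 ≈ 22.545
Degrees of freedom = 3 − 1 = 2; critical value at α = 0.05 is 5.991.
Since 22.545 > 5.991, we reject the null hypothesis — the data do not fit the 9:3:4 ratio.

22.545; not consistent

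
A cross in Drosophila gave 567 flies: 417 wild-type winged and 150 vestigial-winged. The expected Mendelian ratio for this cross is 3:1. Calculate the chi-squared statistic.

Under the 3:1 hypothesis (Σ ratio = 4, N = 567):
  wild-type winged: 567 × 3/4 = 425.25
  vestigial-winged: 567 × 1/4 = 141.75
χ² = Σ (O − E)² / E
  wild-type winged: (417 − 425.25)² / 425.25 = 0.1601
  vestigial-winged: (150 − 141.75)² / 141.75 = 0.4802
χ² = 0.1601 + 0.4802 = 0.6403 ≈ 0.640

0.640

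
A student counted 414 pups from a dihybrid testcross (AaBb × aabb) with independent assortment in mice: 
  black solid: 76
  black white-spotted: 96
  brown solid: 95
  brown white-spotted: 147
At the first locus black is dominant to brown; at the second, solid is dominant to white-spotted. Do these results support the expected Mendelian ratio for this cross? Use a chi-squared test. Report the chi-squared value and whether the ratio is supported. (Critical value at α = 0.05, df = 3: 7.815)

A dihybrid testcross with independent assortment gives a 1:1:1:1 ratio.
Total ratio parts = 4. Expected numbers out of 414:
  black solid: 414 × 1/4 = 103.5
  black white-spotted: 414 × 1/4 = 103.5
  brown solid: 414 × 1/4 = 103.5
  brown white-spotted: 414 × 1/4 = 103.5
χ² = Σ (O − E)² / E
  black solid: (76 − 103.5)² / 103.5 = 7.3068
  black white-spotted: (96 − 103.5)² / 103.5 = 0.5435
  brown solid: (95 − 103.5)² / 103.5 = 0.6981
  brown white-spotted: (147 − 103.5)² / 103.5 = 18.2826
χ² = 7.3068 + 0.5435 + 0.6981 + 18.2826 = 26.831
Degrees of freedom = 4 − 1 = 3; critical value at α = 0.05 is 7.815.
Since 26.831 > 7.815, we reject the null hypothesis — the data do not fit the 1:1:1:1 ratio.

26.831; not consistent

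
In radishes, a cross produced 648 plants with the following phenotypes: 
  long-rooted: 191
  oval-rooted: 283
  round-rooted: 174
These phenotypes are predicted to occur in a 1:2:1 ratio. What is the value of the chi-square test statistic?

11.269

Expected counts for N = 648 under a 1:2:1 ratio (total parts = 4):
  long-rooted: 648 × 1/4 = 162
  oval-rooted: 648 × 2/4 = 324
  round-rooted: 648 × 1/4 = 162
χ² = Σ (O − E)² / E
  long-rooted: (191 − 162)² / 162 = 5.1914
  oval-rooted: (283 − 324)² / 324 = 5.1883
  round-rooted: (174 − 162)² / 162 = 0.8889
χ² = 5.1914 + 5.1883 + 0.8889 = 11.2686 ≈ 11.269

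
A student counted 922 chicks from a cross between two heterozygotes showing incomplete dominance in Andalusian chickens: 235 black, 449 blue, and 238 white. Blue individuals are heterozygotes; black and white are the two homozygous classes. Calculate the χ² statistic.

0.644

With incomplete dominance, a heterozygote × heterozygote cross gives a 1:2:1 phenotypic ratio.
Total ratio parts = 4. Expected numbers out of 922:
  black: 922 × 1/4 = 230.5
  blue: 922 × 2/4 = 461
  white: 922 × 1/4 = 230.5
χ² = Σ (O − E)² / E
  black: (235 − 230.5)² / 230.5 = 0.0879
  blue: (449 − 461)² / 461 = 0.3124
  white: (238 − 230.5)² / 230.5 = 0.2440
χ² = 0.0879 + 0.3124 + 0.2440 = 0.6443 ≈ 0.644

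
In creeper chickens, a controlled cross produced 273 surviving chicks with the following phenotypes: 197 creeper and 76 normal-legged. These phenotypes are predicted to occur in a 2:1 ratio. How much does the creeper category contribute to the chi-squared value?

Total ratio parts = 3. Expected numbers out of 273:
  creeper: 273 × 2/3 = 182
  normal-legged: 273 × 1/3 = 91
Contribution of creeper: (197 − 182)² / 182 = 1.2363

1.236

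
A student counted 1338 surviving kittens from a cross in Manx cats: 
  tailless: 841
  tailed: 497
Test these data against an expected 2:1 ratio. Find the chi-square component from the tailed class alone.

Expected counts for N = 1338 under a 2:1 ratio (total parts = 3):
  tailless: 1338 × 2/3 = 892
  tailed: 1338 × 1/3 = 446
Contribution of tailed: (497 − 446)² / 446 = 5.8318

5.832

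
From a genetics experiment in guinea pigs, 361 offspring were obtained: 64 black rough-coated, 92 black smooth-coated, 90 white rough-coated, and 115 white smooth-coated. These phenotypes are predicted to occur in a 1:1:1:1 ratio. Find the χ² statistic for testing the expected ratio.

Total ratio parts = 4. Expected numbers out of 361:
  black rough-coated: 361 × 1/4 = 90.25
  black smooth-coated: 361 × 1/4 = 90.25
  white rough-coated: 361 × 1/4 = 90.25
  white smooth-coated: 361 × 1/4 = 90.25
χ² = Σ (O − E)² / E
  black rough-coated: (64 − 90.25)² / 90.25 = 7.6350
  black smooth-coated: (92 − 90.25)² / 90.25 = 0.0339
  white rough-coated: (90 − 90.25)² / 90.25 = 0.0007
  white smooth-coated: (115 − 90.25)² / 90.25 = 6.7874
χ² = 7.6350 + 0.0339 + 0.0007 + 6.7874 = 14.457

14.457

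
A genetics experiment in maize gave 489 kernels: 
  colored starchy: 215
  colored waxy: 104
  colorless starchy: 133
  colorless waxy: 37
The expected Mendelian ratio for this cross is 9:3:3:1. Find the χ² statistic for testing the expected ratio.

34.739

Under the 9:3:3:1 hypothesis (Σ ratio = 16, N = 489):
  colored starchy: 489 × 9/16 = 275.0625
  colored waxy: 489 × 3/16 = 91.6875
  colorless starchy: 489 × 3/16 = 91.6875
  colorless waxy: 489 × 1/16 = 30.5625
χ² = Σ (O − E)² / E
  colored starchy: (215 − 275.0625)² / 275.0625 = 13.1152
  colored waxy: (104 − 91.6875)² / 91.6875 = 1.6534
  colorless starchy: (133 − 91.6875)² / 91.6875 = 18.6146
  colorless waxy: (37 − 30.5625)² / 30.5625 = 1.3560
χ² = 13.1152 + 1.6534 + 18.6146 + 1.3560 = 34.7392 ≈ 34.739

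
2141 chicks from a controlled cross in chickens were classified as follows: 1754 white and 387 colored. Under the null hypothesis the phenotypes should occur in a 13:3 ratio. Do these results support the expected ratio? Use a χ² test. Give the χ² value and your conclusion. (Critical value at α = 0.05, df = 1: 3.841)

0.639; consistent

The 13:3 ratio has 16 parts, so with N = 2141 the expected counts are:
  white: 2141 × 13/16 = 1739.5625
  colored: 2141 × 3/16 = 401.4375
χ² = Σ (O − E)² / E
  white: (1754 − 1739.5625)² / 1739.5625 = 0.1198
  colored: (387 − 401.4375)² / 401.4375 = 0.5192
χ² = 0.1198 + 0.5192 = 0.639
Degrees of freedom = 2 − 1 = 1; critical value at α = 0.05 is 3.841.
Since 0.639 < 3.841, we fail to reject the null hypothesis — the data are consistent with the 13:3 ratio.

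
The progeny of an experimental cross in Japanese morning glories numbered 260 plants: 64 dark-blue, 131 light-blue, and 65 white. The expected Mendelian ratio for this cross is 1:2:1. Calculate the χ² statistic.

Total ratio parts = 4. Expected numbers out of 260:
  dark-blue: 260 × 1/4 = 65
  light-blue: 260 × 2/4 = 130
  white: 260 × 1/4 = 65
χ² = Σ (O − E)² / E
  dark-blue: (64 − 65)² / 65 = 0.0154
  light-blue: (131 − 130)² / 130 = 0.0077
  white: (65 − 65)² / 65 = 0.0000
χ² = 0.0154 + 0.0077 + 0.0000 = 0.0231 ≈ 0.023

0.023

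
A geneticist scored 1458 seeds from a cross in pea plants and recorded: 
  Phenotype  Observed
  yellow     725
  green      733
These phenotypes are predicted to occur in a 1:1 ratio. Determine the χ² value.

0.044

Total ratio parts = 2. Expected numbers out of 1458:
  yellow: 1458 × 1/2 = 729
  green: 1458 × 1/2 = 729
χ² = Σ (O − E)² / E
  yellow: (725 − 729)² / 729 = 0.0219
  green: (733 − 729)² / 729 = 0.0219
χ² = 0.0219 + 0.0219 = 0.0438 ≈ 0.044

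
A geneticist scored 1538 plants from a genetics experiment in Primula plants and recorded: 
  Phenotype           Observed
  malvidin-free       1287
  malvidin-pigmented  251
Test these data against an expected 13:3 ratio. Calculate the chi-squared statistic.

5.962

Under the 13:3 hypothesis (Σ ratio = 16, N = 1538):
  malvidin-free: 1538 × 13/16 = 1249.625
  malvidin-pigmented: 1538 × 3/16 = 288.375
χ² = Σ (O − E)² / E
  malvidin-free: (1287 − 1249.625)² / 1249.625 = 1.1178
  malvidin-pigmented: (251 − 288.375)² / 288.375 = 4.8440
χ² = 1.1178 + 4.8440 = 5.9618 ≈ 5.962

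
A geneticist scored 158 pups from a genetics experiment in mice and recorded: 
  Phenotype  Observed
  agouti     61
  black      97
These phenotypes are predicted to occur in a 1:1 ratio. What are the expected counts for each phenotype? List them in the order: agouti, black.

79, 79

Expected counts for N = 158 under a 1:1 ratio (total parts = 2):
  agouti: 158 × 1/2 = 79
  black: 158 × 1/2 = 79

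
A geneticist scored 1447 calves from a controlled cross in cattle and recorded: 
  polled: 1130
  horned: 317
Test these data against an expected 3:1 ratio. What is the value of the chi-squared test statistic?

Under the 3:1 hypothesis (Σ ratio = 4, N = 1447):
  polled: 1447 × 3/4 = 1085.25
  horned: 1447 × 1/4 = 361.75
χ² = Σ (O − E)² / E
  polled: (1130 − 1085.25)² / 1085.25 = 1.8453
  horned: (317 − 361.75)² / 361.75 = 5.5358
χ² = 1.8453 + 5.5358 = 7.3811 ≈ 7.381

7.381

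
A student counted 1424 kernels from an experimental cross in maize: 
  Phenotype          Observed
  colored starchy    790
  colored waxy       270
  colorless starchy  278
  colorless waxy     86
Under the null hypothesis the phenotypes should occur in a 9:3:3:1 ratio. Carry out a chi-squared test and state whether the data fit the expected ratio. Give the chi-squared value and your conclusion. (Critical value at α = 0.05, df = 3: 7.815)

0.739; consistent

Total ratio parts = 16. Expected numbers out of 1424:
  colored starchy: 1424 × 9/16 = 801
  colored waxy: 1424 × 3/16 = 267
  colorless starchy: 1424 × 3/16 = 267
  colorless waxy: 1424 × 1/16 = 89
χ² = Σ (O − E)² / E
  colored starchy: (790 − 801)² / 801 = 0.1511
  colored waxy: (270 − 267)² / 267 = 0.0337
  colorless starchy: (278 − 267)² / 267 = 0.4532
  colorless waxy: (86 − 89)² / 89 = 0.1011
χ² = 0.1511 + 0.0337 + 0.4532 + 0.1011 = 0.7391 ≈ 0.739
Degrees of freedom = 4 − 1 = 3; critical value at α = 0.05 is 7.815.
Since 0.739 < 7.815, we fail to reject the null hypothesis — the data are consistent with the 9:3:3:1 ratio.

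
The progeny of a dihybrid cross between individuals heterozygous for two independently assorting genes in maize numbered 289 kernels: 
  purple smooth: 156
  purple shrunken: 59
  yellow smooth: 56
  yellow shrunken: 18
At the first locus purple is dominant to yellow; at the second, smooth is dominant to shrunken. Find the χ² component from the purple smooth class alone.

A dihybrid F₂ with independent assortment and complete dominance at both loci gives a 9:3:3:1 phenotypic ratio.
Expected counts for N = 289 under a 9:3:3:1 ratio (total parts = 16):
  purple smooth: 289 × 9/16 = 162.5625
  purple shrunken: 289 × 3/16 = 54.1875
  yellow smooth: 289 × 3/16 = 54.1875
  yellow shrunken: 289 × 1/16 = 18.0625
Contribution of purple smooth: (156 − 162.5625)² / 162.5625 = 0.2649

0.265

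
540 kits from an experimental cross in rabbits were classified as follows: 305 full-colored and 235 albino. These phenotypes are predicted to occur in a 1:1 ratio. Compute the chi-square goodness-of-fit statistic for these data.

Total ratio parts = 2. Expected numbers out of 540:
  full-colored: 540 × 1/2 = 270
  albino: 540 × 1/2 = 270
χ² = Σ (O − E)² / E
  full-colored: (305 − 270)² / 270 = 4.5370
  albino: (235 − 270)² / 270 = 4.5370
χ² = 4.5370 + 4.5370 = 9.074

9.074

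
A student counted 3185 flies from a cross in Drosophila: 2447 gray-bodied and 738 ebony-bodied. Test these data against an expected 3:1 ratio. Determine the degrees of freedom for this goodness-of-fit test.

A goodness-of-fit test with 2 phenotype classes has df = 2 − 1 = 1.

1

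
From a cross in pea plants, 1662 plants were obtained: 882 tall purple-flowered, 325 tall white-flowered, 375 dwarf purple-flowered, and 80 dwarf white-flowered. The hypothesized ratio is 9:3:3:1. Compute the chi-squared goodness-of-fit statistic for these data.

The 9:3:3:1 ratio has 16 parts, so with N = 1662 the expected counts are:
  tall purple-flowered: 1662 × 9/16 = 934.875
  tall white-flowered: 1662 × 3/16 = 311.625
  dwarf purple-flowered: 1662 × 3/16 = 311.625
  dwarf white-flowered: 1662 × 1/16 = 103.875
χ² = Σ (O − E)² / E
  tall purple-flowered: (882 − 934.875)² / 934.875 = 2.9905
  tall white-flowered: (325 − 311.625)² / 311.625 = 0.5741
  dwarf purple-flowered: (375 − 311.625)² / 311.625 = 12.8885
  dwarf white-flowered: (80 − 103.875)² / 103.875 = 5.4875
χ² = 2.9905 + 0.5741 + 12.8885 + 5.4875 = 21.9406 ≈ 21.941

21.941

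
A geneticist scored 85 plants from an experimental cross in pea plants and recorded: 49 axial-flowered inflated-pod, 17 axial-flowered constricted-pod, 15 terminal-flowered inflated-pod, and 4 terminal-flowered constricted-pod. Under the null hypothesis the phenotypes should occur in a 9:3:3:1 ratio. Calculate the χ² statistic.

Expected counts for N = 85 under a 9:3:3:1 ratio (total parts = 16):
  axial-flowered inflated-pod: 85 × 9/16 = 47.8125
  axial-flowered constricted-pod: 85 × 3/16 = 15.9375
  terminal-flowered inflated-pod: 85 × 3/16 = 15.9375
  terminal-flowered constricted-pod: 85 × 1/16 = 5.3125
χ² = Σ (O − E)² / E
  axial-flowered inflated-pod: (49 − 47.8125)² / 47.8125 = 0.0295
  axial-flowered constricted-pod: (17 − 15.9375)² / 15.9375 = 0.0708
  terminal-flowered inflated-pod: (15 − 15.9375)² / 15.9375 = 0.0551
  terminal-flowered constricted-pod: (4 − 5.3125)² / 5.3125 = 0.3243
χ² = 0.0295 + 0.0708 + 0.0551 + 0.3243 = 0.4797 ≈ 0.480

0.480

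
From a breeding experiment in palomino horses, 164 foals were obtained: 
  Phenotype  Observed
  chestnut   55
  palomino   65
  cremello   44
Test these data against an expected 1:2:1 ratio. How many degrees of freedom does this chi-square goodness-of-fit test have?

A goodness-of-fit test with 3 phenotype classes has df = 3 − 1 = 2.

2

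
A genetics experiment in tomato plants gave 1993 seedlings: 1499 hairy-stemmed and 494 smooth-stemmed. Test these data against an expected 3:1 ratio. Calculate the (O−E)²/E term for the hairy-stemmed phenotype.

Under the 3:1 hypothesis (Σ ratio = 4, N = 1993):
  hairy-stemmed: 1993 × 3/4 = 1494.75
  smooth-stemmed: 1993 × 1/4 = 498.25
Contribution of hairy-stemmed: (1499 − 1494.75)² / 1494.75 = 0.0121

0.012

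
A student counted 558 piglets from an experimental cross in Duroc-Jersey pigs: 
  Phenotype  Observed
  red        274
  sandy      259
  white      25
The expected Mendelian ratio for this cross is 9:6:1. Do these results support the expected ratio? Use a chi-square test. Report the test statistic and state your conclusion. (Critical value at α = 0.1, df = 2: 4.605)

19.690; not consistent

The 9:6:1 ratio has 16 parts, so with N = 558 the expected counts are:
  red: 558 × 9/16 = 313.875
  sandy: 558 × 6/16 = 209.25
  white: 558 × 1/16 = 34.875
χ² = Σ (O − E)² / E
  red: (274 − 313.875)² / 313.875 = 5.0658
  sandy: (259 − 209.25)² / 209.25 = 11.8283
  white: (25 − 34.875)² / 34.875 = 2.7961
χ² = 5.0658 + 11.8283 + 2.7961 = 19.6902 ≈ 19.690
Degrees of freedom = 3 − 1 = 2; critical value at α = 0.1 is 4.605.
Since 19.690 > 4.605, we reject the null hypothesis — the data do not fit the 9:6:1 ratio.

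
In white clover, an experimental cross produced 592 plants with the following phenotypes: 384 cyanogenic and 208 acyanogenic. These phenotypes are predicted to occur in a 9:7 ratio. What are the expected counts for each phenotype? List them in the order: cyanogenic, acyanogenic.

333, 259

Under the 9:7 hypothesis (Σ ratio = 16, N = 592):
  cyanogenic: 592 × 9/16 = 333
  acyanogenic: 592 × 7/16 = 259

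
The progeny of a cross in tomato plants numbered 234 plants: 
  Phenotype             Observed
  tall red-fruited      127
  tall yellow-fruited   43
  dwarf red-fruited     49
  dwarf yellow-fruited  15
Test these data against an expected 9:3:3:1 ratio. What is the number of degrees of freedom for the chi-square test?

3

A goodness-of-fit test with 4 phenotype classes has df = 4 − 1 = 3.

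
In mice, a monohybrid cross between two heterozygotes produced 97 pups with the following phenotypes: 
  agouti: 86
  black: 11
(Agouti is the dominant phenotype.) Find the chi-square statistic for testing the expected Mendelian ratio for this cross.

9.653

For a monohybrid cross between heterozygotes with complete dominance, the expected phenotypic ratio is 3:1.
Under the 3:1 hypothesis (Σ ratio = 4, N = 97):
  agouti: 97 × 3/4 = 72.75
  black: 97 × 1/4 = 24.25
χ² = Σ (O − E)² / E
  agouti: (86 − 72.75)² / 72.75 = 2.4132
  black: (11 − 24.25)² / 24.25 = 7.2397
χ² = 2.4132 + 7.2397 = 9.6529 ≈ 9.653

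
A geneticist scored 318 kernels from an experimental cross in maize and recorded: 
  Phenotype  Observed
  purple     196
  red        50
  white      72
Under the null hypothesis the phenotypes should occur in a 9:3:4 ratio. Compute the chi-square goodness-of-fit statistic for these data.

3.901

Expected counts for N = 318 under a 9:3:4 ratio (total parts = 16):
  purple: 318 × 9/16 = 178.875
  red: 318 × 3/16 = 59.625
  white: 318 × 4/16 = 79.5
χ² = Σ (O − E)² / E
  purple: (196 − 178.875)² / 178.875 = 1.6395
  red: (50 − 59.625)² / 59.625 = 1.5537
  white: (72 − 79.5)² / 79.5 = 0.7075
χ² = 1.6395 + 1.5537 + 0.7075 = 3.9007 ≈ 3.901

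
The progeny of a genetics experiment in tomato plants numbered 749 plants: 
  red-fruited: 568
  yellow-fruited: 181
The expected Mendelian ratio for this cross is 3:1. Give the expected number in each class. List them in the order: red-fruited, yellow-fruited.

561.75, 187.25

The 3:1 ratio has 4 parts, so with N = 749 the expected counts are:
  red-fruited: 749 × 3/4 = 561.75
  yellow-fruited: 749 × 1/4 = 187.25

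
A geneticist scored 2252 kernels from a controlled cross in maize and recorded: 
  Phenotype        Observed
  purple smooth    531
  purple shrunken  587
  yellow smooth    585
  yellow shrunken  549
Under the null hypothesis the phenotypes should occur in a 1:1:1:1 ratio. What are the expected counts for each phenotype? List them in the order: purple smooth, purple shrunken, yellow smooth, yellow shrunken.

Total ratio parts = 4. Expected numbers out of 2252:
  purple smooth: 2252 × 1/4 = 563
  purple shrunken: 2252 × 1/4 = 563
  yellow smooth: 2252 × 1/4 = 563
  yellow shrunken: 2252 × 1/4 = 563

563, 563, 563, 563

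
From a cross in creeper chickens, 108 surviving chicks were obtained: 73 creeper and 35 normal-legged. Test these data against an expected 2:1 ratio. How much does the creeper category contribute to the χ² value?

0.014

Total ratio parts = 3. Expected numbers out of 108:
  creeper: 108 × 2/3 = 72
  normal-legged: 108 × 1/3 = 36
Contribution of creeper: (73 − 72)² / 72 = 0.0139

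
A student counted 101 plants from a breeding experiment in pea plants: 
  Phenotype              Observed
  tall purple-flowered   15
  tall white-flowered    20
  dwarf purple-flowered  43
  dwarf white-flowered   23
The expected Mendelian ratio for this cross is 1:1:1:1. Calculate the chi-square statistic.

Expected counts for N = 101 under a 1:1:1:1 ratio (total parts = 4):
  tall purple-flowered: 101 × 1/4 = 25.25
  tall white-flowered: 101 × 1/4 = 25.25
  dwarf purple-flowered: 101 × 1/4 = 25.25
  dwarf white-flowered: 101 × 1/4 = 25.25
χ² = Σ (O − E)² / E
  tall purple-flowered: (15 − 25.25)² / 25.25 = 4.1609
  tall white-flowered: (20 − 25.25)² / 25.25 = 1.0916
  dwarf purple-flowered: (43 − 25.25)² / 25.25 = 12.4777
  dwarf white-flowered: (23 − 25.25)² / 25.25 = 0.2005
χ² = 4.1609 + 1.0916 + 12.4777 + 0.2005 = 17.9307 ≈ 17.931

17.931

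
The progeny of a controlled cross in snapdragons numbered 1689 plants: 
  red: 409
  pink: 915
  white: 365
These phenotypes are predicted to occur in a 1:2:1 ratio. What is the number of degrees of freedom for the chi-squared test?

2

A goodness-of-fit test with 3 phenotype classes has df = 3 − 1 = 2.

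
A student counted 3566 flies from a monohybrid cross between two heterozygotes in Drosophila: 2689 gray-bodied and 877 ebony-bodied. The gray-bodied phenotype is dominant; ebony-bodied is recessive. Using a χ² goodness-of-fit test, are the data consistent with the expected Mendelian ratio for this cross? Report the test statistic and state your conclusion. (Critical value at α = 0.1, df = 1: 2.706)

0.314; consistent

For a monohybrid cross between heterozygotes with complete dominance, the expected phenotypic ratio is 3:1.
The 3:1 ratio has 4 parts, so with N = 3566 the expected counts are:
  gray-bodied: 3566 × 3/4 = 2674.5
  ebony-bodied: 3566 × 1/4 = 891.5
χ² = Σ (O − E)² / E
  gray-bodied: (2689 − 2674.5)² / 2674.5 = 0.0786
  ebony-bodied: (877 − 891.5)² / 891.5 = 0.2358
χ² = 0.0786 + 0.2358 = 0.3144 ≈ 0.314
Degrees of freedom = 2 − 1 = 1; critical value at α = 0.1 is 2.706.
Since 0.314 < 2.706, we fail to reject the null hypothesis — the data are consistent with the 3:1 ratio.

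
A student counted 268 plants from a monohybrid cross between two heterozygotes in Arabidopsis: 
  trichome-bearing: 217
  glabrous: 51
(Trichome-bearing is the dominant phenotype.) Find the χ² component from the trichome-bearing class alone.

1.274

For a monohybrid cross between heterozygotes with complete dominance, the expected phenotypic ratio is 3:1.
Expected counts for N = 268 under a 3:1 ratio (total parts = 4):
  trichome-bearing: 268 × 3/4 = 201
  glabrous: 268 × 1/4 = 67
Contribution of trichome-bearing: (217 − 201)² / 201 = 1.2736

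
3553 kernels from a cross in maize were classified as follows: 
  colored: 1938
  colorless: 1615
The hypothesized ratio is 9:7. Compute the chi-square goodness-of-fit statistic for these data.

The 9:7 ratio has 16 parts, so with N = 3553 the expected counts are:
  colored: 3553 × 9/16 = 1998.5625
  colorless: 3553 × 7/16 = 1554.4375
χ² = Σ (O − E)² / E
  colored: (1938 − 1998.5625)² / 1998.5625 = 1.8352
  colorless: (1615 − 1554.4375)² / 1554.4375 = 2.3596
χ² = 1.8352 + 2.3596 = 4.1948 ≈ 4.195

4.195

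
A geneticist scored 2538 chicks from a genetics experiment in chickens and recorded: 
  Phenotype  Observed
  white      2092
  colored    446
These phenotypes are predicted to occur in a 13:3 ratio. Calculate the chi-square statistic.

Expected counts for N = 2538 under a 13:3 ratio (total parts = 16):
  white: 2538 × 13/16 = 2062.125
  colored: 2538 × 3/16 = 475.875
χ² = Σ (O − E)² / E
  white: (2092 − 2062.125)² / 2062.125 = 0.4328
  colored: (446 − 475.875)² / 475.875 = 1.8755
χ² = 0.4328 + 1.8755 = 2.3083 ≈ 2.308

2.308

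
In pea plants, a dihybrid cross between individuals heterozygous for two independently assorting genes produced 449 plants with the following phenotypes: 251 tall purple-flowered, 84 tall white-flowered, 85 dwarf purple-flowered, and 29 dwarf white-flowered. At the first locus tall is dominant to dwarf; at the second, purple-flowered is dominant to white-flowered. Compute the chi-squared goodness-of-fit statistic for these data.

A dihybrid F₂ with independent assortment and complete dominance at both loci gives a 9:3:3:1 phenotypic ratio.
The 9:3:3:1 ratio has 16 parts, so with N = 449 the expected counts are:
  tall purple-flowered: 449 × 9/16 = 252.5625
  tall white-flowered: 449 × 3/16 = 84.1875
  dwarf purple-flowered: 449 × 3/16 = 84.1875
  dwarf white-flowered: 449 × 1/16 = 28.0625
χ² = Σ (O − E)² / E
  tall purple-flowered: (251 − 252.5625)² / 252.5625 = 0.0097
  tall white-flowered: (84 − 84.1875)² / 84.1875 = 0.0004
  dwarf purple-flowered: (85 − 84.1875)² / 84.1875 = 0.0078
  dwarf white-flowered: (29 − 28.0625)² / 28.0625 = 0.0313
χ² = 0.0097 + 0.0004 + 0.0078 + 0.0313 = 0.0492 ≈ 0.049

0.049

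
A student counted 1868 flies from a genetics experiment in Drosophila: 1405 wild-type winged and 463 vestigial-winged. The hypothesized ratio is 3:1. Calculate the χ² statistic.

0.046

The 3:1 ratio has 4 parts, so with N = 1868 the expected counts are:
  wild-type winged: 1868 × 3/4 = 1401
  vestigial-winged: 1868 × 1/4 = 467
χ² = Σ (O − E)² / E
  wild-type winged: (1405 − 1401)² / 1401 = 0.0114
  vestigial-winged: (463 − 467)² / 467 = 0.0343
χ² = 0.0114 + 0.0343 = 0.0457 ≈ 0.046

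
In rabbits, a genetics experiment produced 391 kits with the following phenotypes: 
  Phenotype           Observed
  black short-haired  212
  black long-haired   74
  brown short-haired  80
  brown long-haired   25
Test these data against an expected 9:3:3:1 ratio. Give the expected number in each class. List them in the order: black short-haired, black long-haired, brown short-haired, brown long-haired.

219.9375, 73.3125, 73.3125, 24.4375

Total ratio parts = 16. Expected numbers out of 391:
  black short-haired: 391 × 9/16 = 219.9375
  black long-haired: 391 × 3/16 = 73.3125
  brown short-haired: 391 × 3/16 = 73.3125
  brown long-haired: 391 × 1/16 = 24.4375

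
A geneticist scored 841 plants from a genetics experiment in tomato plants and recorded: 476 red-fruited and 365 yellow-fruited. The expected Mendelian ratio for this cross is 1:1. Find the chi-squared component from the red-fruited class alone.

7.325

Under the 1:1 hypothesis (Σ ratio = 2, N = 841):
  red-fruited: 841 × 1/2 = 420.5
  yellow-fruited: 841 × 1/2 = 420.5
Contribution of red-fruited: (476 − 420.5)² / 420.5 = 7.3252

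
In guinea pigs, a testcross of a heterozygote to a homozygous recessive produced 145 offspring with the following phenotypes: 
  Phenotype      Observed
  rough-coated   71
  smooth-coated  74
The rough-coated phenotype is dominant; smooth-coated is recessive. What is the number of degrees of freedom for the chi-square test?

A testcross of a heterozygote (Aa × aa) gives a 1:1 phenotypic ratio.
A goodness-of-fit test with 2 phenotype classes has df = 2 − 1 = 1.

1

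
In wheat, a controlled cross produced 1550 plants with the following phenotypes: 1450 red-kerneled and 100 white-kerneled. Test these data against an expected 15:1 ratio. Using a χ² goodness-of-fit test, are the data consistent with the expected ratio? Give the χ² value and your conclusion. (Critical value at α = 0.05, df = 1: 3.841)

Expected counts for N = 1550 under a 15:1 ratio (total parts = 16):
  red-kerneled: 1550 × 15/16 = 1453.125
  white-kerneled: 1550 × 1/16 = 96.875
χ² = Σ (O − E)² / E
  red-kerneled: (1450 − 1453.125)² / 1453.125 = 0.0067
  white-kerneled: (100 − 96.875)² / 96.875 = 0.1008
χ² = 0.0067 + 0.1008 = 0.1075 ≈ 0.108
Degrees of freedom = 2 − 1 = 1; critical value at α = 0.05 is 3.841.
Since 0.108 < 3.841, we fail to reject the null hypothesis — the data are consistent with the 15:1 ratio.

0.108; consistent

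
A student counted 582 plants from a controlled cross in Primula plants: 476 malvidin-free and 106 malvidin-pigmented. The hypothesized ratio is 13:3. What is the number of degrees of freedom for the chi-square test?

1

A goodness-of-fit test with 2 phenotype classes has df = 2 − 1 = 1.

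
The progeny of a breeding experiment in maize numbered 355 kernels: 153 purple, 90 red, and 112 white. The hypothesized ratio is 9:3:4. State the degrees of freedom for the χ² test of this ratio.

2

A goodness-of-fit test with 3 phenotype classes has df = 3 − 1 = 2.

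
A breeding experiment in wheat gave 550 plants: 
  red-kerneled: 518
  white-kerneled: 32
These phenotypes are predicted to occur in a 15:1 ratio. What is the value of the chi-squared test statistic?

0.175

Under the 15:1 hypothesis (Σ ratio = 16, N = 550):
  red-kerneled: 550 × 15/16 = 515.625
  white-kerneled: 550 × 1/16 = 34.375
χ² = Σ (O − E)² / E
  red-kerneled: (518 − 515.625)² / 515.625 = 0.0109
  white-kerneled: (32 − 34.375)² / 34.375 = 0.1641
χ² = 0.0109 + 0.1641 = 0.175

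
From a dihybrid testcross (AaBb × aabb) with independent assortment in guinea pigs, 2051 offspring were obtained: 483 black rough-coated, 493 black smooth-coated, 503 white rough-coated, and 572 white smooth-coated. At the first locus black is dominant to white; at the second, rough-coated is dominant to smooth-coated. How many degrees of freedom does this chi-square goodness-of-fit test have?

3

A dihybrid testcross with independent assortment gives a 1:1:1:1 ratio.
A goodness-of-fit test with 4 phenotype classes has df = 4 − 1 = 3.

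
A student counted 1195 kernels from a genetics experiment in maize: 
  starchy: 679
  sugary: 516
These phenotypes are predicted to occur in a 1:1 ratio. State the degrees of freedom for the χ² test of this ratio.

1

A goodness-of-fit test with 2 phenotype classes has df = 2 − 1 = 1.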